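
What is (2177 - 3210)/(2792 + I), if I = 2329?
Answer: -1033/5121 ≈ -0.20172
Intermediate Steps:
(2177 - 3210)/(2792 + I) = (2177 - 3210)/(2792 + 2329) = -1033/5121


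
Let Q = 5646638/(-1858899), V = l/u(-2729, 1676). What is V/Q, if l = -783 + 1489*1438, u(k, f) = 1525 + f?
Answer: -1326261853567/6024962746 ≈ -220.13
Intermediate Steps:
l = 2140399 (l = -783 + 2141182 = 2140399)
V = 2140399/3201 (V = 2140399/(1525 + 1676) = 2140399/3201 ≈ 668.67)
Q = -5646638/1858899 (Q = 5646638*(-1/1858899) = -5646638/1858899 ≈ -3.0376)
V/Q = 2140399/(3201*(-5646638/1858899)) = (2140399/3201)*(-1858899/5646638) = -1326261853567/6024962746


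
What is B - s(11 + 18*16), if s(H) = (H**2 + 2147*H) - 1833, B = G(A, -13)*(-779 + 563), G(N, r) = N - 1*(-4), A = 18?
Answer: -734273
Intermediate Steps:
G(N, r) = 4 + N (G(N, r) = N + 4 = 4 + N)
B = -4752 (B = (4 + 18)*(-779 + 563) = 22*(-216) = -4752)
s(H) = -1833 + H**2 + 2147*H
B - s(11 + 18*16) = -4752 - (-1833 + (11 + 18*16)**2 + 2147*(11 + 18*16)) = -4752 - (-1833 + (11 + 288)**2 + 2147*(11 + 288)) = -4752 - (-1833 + 299**2 + 2147*299) = -4752 - (-1833 + 89401 + 641953) = -4752 - 1*729521 = -4752 - 729521 = -734273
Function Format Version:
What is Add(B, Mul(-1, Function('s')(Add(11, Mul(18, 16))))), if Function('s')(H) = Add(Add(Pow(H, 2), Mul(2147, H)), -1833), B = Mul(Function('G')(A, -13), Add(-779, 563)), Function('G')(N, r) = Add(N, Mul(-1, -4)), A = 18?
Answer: -734273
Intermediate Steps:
Function('G')(N, r) = Add(4, N) (Function('G')(N, r) = Add(N, 4) = Add(4, N))
B = -4752 (B = Mul(Add(4, 18), Add(-779, 563)) = Mul(22, -216) = -4752)
Function('s')(H) = Add(-1833, Pow(H, 2), Mul(2147, H))
Add(B, Mul(-1, Function('s')(Add(11, Mul(18, 16))))) = Add(-4752, Mul(-1, Add(-1833, Pow(Add(11, Mul(18, 16)), 2), Mul(2147, Add(11, Mul(18, 16)))))) = Add(-4752, Mul(-1, Add(-1833, Pow(Add(11, 288), 2), Mul(2147, Add(11, 288))))) = Add(-4752, Mul(-1, Add(-1833, Pow(299, 2), Mul(2147, 299)))) = Add(-4752, Mul(-1, Add(-1833, 89401, 641953))) = Add(-4752, Mul(-1, 729521)) = Add(-4752, -729521) = -734273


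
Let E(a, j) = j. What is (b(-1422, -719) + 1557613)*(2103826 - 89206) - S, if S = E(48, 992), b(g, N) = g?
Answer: 3135133511428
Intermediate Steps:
S = 992
(b(-1422, -719) + 1557613)*(2103826 - 89206) - S = (-1422 + 1557613)*(2103826 - 89206) - 1*992 = 1556191*2014620 - 992 = 3135133512420 - 992 = 3135133511428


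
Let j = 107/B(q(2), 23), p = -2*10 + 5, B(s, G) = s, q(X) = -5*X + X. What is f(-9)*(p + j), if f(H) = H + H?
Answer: 2043/4 ≈ 510.75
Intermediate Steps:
q(X) = -4*X
p = -15 (p = -20 + 5 = -15)
j = -107/8 (j = 107/((-4*2)) = 107/(-8) = 107*(-⅛) = -107/8 ≈ -13.375)
f(H) = 2*H
f(-9)*(p + j) = (2*(-9))*(-15 - 107/8) = -18*(-227/8) = 2043/4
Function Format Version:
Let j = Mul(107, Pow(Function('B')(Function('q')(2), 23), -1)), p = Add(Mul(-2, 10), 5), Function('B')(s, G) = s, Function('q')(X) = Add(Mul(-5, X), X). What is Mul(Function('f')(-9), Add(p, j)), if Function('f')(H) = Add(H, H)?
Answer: Rational(2043, 4) ≈ 510.75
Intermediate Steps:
Function('q')(X) = Mul(-4, X)
p = -15 (p = Add(-20, 5) = -15)
j = Rational(-107, 8) (j = Mul(107, Pow(Mul(-4, 2), -1)) = Mul(107, Pow(-8, -1)) = Mul(107, Rational(-1, 8)) = Rational(-107, 8) ≈ -13.375)
Function('f')(H) = Mul(2, H)
Mul(Function('f')(-9), Add(p, j)) = Mul(Mul(2, -9), Add(-15, Rational(-107, 8))) = Mul(-18, Rational(-227, 8)) = Rational(2043, 4)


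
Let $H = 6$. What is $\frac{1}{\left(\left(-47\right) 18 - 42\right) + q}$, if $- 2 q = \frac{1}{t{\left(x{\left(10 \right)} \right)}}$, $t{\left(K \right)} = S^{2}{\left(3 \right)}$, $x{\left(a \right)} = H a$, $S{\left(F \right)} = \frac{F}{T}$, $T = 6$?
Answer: $- \frac{1}{890} \approx -0.0011236$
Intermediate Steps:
$S{\left(F \right)} = \frac{F}{6}$
$x{\left(a \right)} = 6 a$
$t{\left(K \right)} = \frac{1}{4}$ ($t{\left(K \right)} = \left(\frac{1}{6} \cdot 3\right)^{2} = \left(\frac{1}{2}\right)^{2} = \frac{1}{4}$)
$q = -2$ ($q = - \frac{\frac{1}{\frac{1}{4}}}{2} = \left(- \frac{1}{2}\right) 4 = -2$)
$\frac{1}{\left(\left(-47\right) 18 - 42\right) + q} = \frac{1}{\left(\left(-47\right) 18 - 42\right) - 2} = \frac{1}{\left(-846 - 42\right) - 2} = \frac{1}{-888 - 2} = \frac{1}{-890} = - \frac{1}{890}$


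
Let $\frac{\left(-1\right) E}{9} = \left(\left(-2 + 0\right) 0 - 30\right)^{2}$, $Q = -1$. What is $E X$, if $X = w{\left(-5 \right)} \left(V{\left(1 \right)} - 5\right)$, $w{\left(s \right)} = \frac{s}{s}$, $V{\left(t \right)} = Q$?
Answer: $48600$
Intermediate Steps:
$V{\left(t \right)} = -1$
$w{\left(s \right)} = 1$
$X = -6$ ($X = 1 \left(-1 - 5\right) = 1 \left(-6\right) = -6$)
$E = -8100$ ($E = - 9 \left(\left(-2 + 0\right) 0 - 30\right)^{2} = - 9 \left(\left(-2\right) 0 - 30\right)^{2} = - 9 \left(0 - 30\right)^{2} = - 9 \left(-30\right)^{2} = \left(-9\right) 900 = -8100$)
$E X = \left(-8100\right) \left(-6\right) = 48600$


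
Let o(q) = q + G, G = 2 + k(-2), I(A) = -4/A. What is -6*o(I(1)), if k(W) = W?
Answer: 24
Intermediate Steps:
G = 0 (G = 2 - 2 = 0)
o(q) = q (o(q) = q + 0 = q)
-6*o(I(1)) = -(-24)/1 = -(-24) = -6*(-4) = 24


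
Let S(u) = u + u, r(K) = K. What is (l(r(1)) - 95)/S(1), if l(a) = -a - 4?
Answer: -50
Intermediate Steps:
S(u) = 2*u
l(a) = -4 - a
(l(r(1)) - 95)/S(1) = ((-4 - 1*1) - 95)/((2*1)) = ((-4 - 1) - 95)/2 = (-5 - 95)/2 = (½)*(-100) = -50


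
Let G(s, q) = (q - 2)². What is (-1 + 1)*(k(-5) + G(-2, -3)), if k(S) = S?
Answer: 0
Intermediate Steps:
G(s, q) = (-2 + q)²
(-1 + 1)*(k(-5) + G(-2, -3)) = (-1 + 1)*(-5 + (-2 - 3)²) = 0*(-5 + (-5)²) = 0*(-5 + 25) = 0*20 = 0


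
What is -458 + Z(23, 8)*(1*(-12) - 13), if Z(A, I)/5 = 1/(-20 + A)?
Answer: -1499/3 ≈ -499.67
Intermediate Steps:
Z(A, I) = 5/(-20 + A)
-458 + Z(23, 8)*(1*(-12) - 13) = -458 + (5/(-20 + 23))*(1*(-12) - 13) = -458 + (5/3)*(-12 - 13) = -458 + (5*(⅓))*(-25) = -458 + (5/3)*(-25) = -458 - 125/3 = -1499/3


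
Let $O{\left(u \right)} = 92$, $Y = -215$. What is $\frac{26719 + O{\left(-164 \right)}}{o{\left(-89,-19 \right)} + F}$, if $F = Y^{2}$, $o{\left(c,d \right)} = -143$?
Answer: $\frac{26811}{46082} \approx 0.58181$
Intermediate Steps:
$F = 46225$ ($F = \left(-215\right)^{2} = 46225$)
$\frac{26719 + O{\left(-164 \right)}}{o{\left(-89,-19 \right)} + F} = \frac{26719 + 92}{-143 + 46225} = \frac{26811}{46082}$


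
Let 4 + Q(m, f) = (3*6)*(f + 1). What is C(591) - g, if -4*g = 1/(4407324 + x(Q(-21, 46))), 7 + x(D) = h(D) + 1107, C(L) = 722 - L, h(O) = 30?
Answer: 2310029897/17633816 ≈ 131.00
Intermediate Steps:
Q(m, f) = 14 + 18*f (Q(m, f) = -4 + (3*6)*(f + 1) = -4 + 18*(1 + f) = -4 + (18 + 18*f) = 14 + 18*f)
x(D) = 1130 (x(D) = -7 + (30 + 1107) = -7 + 1137 = 1130)
g = -1/17633816 (g = -1/(4*(4407324 + 1130)) = -¼/4408454 = -¼*1/4408454 = -1/17633816 ≈ -5.6709e-8)
C(591) - g = (722 - 1*591) - 1*(-1/17633816) = (722 - 591) + 1/17633816 = 131 + 1/17633816 = 2310029897/17633816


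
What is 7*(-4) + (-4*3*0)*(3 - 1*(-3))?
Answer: -28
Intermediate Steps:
7*(-4) + (-4*3*0)*(3 - 1*(-3)) = -28 + (-12*0)*(3 + 3) = -28 + 0*6 = -28 + 0 = -28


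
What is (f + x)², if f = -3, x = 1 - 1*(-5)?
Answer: 9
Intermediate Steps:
x = 6 (x = 1 + 5 = 6)
(f + x)² = (-3 + 6)² = 3² = 9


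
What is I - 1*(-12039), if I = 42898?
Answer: 54937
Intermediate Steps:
I - 1*(-12039) = 42898 - 1*(-12039) = 42898 + 12039 = 54937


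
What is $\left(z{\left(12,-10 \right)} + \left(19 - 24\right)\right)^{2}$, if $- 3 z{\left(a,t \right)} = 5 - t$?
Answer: $100$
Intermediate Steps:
$z{\left(a,t \right)} = - \frac{5}{3} + \frac{t}{3}$ ($z{\left(a,t \right)} = - \frac{5 - t}{3} = - \frac{5}{3} + \frac{t}{3}$)
$\left(z{\left(12,-10 \right)} + \left(19 - 24\right)\right)^{2} = \left(\left(- \frac{5}{3} + \frac{1}{3} \left(-10\right)\right) + \left(19 - 24\right)\right)^{2} = \left(\left(- \frac{5}{3} - \frac{10}{3}\right) + \left(19 - 24\right)\right)^{2} = \left(-5 - 5\right)^{2} = \left(-10\right)^{2} = 100$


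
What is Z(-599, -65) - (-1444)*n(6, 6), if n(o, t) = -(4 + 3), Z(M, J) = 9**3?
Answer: -9379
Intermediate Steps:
Z(M, J) = 729
n(o, t) = -7 (n(o, t) = -1*7 = -7)
Z(-599, -65) - (-1444)*n(6, 6) = 729 - (-1444)*(-7) = 729 - 1*10108 = 729 - 10108 = -9379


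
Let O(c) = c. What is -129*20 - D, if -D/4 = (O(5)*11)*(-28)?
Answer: -8740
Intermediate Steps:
D = 6160 (D = -4*5*11*(-28) = -220*(-28) = -4*(-1540) = 6160)
-129*20 - D = -129*20 - 1*6160 = -2580 - 6160 = -8740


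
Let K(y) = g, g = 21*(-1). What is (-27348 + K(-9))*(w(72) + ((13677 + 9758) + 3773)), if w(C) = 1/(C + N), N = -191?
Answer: -88614007119/119 ≈ -7.4466e+8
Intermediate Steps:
g = -21
K(y) = -21
w(C) = 1/(-191 + C) (w(C) = 1/(C - 191) = 1/(-191 + C))
(-27348 + K(-9))*(w(72) + ((13677 + 9758) + 3773)) = (-27348 - 21)*(1/(-191 + 72) + ((13677 + 9758) + 3773)) = -27369*(1/(-119) + (23435 + 3773)) = -27369*(-1/119 + 27208) = -27369*3237751/119 = -88614007119/119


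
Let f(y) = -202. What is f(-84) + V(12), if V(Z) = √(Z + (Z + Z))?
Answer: -196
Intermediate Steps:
V(Z) = √3*√Z (V(Z) = √(Z + 2*Z) = √(3*Z) = √3*√Z)
f(-84) + V(12) = -202 + √3*√12 = -202 + √3*(2*√3) = -202 + 6 = -196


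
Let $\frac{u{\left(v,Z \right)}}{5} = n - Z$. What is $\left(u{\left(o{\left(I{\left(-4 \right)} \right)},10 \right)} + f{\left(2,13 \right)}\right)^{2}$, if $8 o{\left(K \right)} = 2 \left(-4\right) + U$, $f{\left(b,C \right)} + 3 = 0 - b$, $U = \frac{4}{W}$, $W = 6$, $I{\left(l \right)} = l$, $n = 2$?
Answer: $2025$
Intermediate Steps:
$U = \frac{2}{3}$ ($U = \frac{4}{6} = 4 \cdot \frac{1}{6} = \frac{2}{3} \approx 0.66667$)
$f{\left(b,C \right)} = -3 - b$ ($f{\left(b,C \right)} = -3 + \left(0 - b\right) = -3 - b$)
$o{\left(K \right)} = - \frac{11}{12}$ ($o{\left(K \right)} = \frac{2 \left(-4\right) + \frac{2}{3}}{8} = \frac{-8 + \frac{2}{3}}{8} = \frac{1}{8} \left(- \frac{22}{3}\right) = - \frac{11}{12}$)
$u{\left(v,Z \right)} = 10 - 5 Z$ ($u{\left(v,Z \right)} = 5 \left(2 - Z\right) = 10 - 5 Z$)
$\left(u{\left(o{\left(I{\left(-4 \right)} \right)},10 \right)} + f{\left(2,13 \right)}\right)^{2} = \left(\left(10 - 50\right) - 5\right)^{2} = \left(-40 - 5\right)^{2} = \left(-45\right)^{2} = 2025$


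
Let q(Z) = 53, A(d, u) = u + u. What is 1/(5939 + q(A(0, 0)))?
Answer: 1/5992 ≈ 0.00016689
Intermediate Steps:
A(d, u) = 2*u
1/(5939 + q(A(0, 0))) = 1/(5939 + 53) = 1/5992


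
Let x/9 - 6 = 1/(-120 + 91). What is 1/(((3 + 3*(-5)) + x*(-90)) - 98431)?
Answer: -29/2994977 ≈ -9.6829e-6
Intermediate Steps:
x = 1557/29 (x = 54 + 9/(-120 + 91) = 54 + 9/(-29) = 54 + 9*(-1/29) = 54 - 9/29 = 1557/29 ≈ 53.690)
1/(((3 + 3*(-5)) + x*(-90)) - 98431) = 1/(((3 + 3*(-5)) + (1557/29)*(-90)) - 98431) = 1/(((3 - 15) - 140130/29) - 98431) = 1/((-12 - 140130/29) - 98431) = 1/(-140478/29 - 98431) = 1/(-2994977/29) = -29/2994977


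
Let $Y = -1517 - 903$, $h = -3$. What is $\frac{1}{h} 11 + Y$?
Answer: $- \frac{7271}{3} \approx -2423.7$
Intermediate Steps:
$Y = -2420$
$\frac{1}{h} 11 + Y = \frac{1}{-3} \cdot 11 - 2420 = \left(- \frac{1}{3}\right) 11 - 2420 = - \frac{11}{3} - 2420 = - \frac{7271}{3}$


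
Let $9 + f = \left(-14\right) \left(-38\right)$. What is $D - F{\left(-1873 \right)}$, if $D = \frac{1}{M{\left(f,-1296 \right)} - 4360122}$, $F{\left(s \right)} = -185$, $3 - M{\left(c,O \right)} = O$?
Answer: $\frac{806382254}{4358823} \approx 185.0$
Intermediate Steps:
$f = 523$ ($f = -9 - -532 = -9 + 532 = 523$)
$M{\left(c,O \right)} = 3 - O$
$D = - \frac{1}{4358823}$ ($D = \frac{1}{\left(3 - -1296\right) - 4360122} = \frac{1}{\left(3 + 1296\right) - 4360122} = \frac{1}{1299 - 4360122} = \frac{1}{-4358823} = - \frac{1}{4358823} \approx -2.2942 \cdot 10^{-7}$)
$D - F{\left(-1873 \right)} = - \frac{1}{4358823} - -185 = - \frac{1}{4358823} + 185 = \frac{806382254}{4358823}$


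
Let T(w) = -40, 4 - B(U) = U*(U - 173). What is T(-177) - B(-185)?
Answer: 66186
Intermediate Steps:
B(U) = 4 - U*(-173 + U) (B(U) = 4 - U*(U - 173) = 4 - U*(-173 + U))
T(-177) - B(-185) = -40 - (4 - 1*(-185)² + 173*(-185)) = -40 - (4 - 1*34225 - 32005) = -40 - (4 - 34225 - 32005) = -40 - 1*(-66226) = -40 + 66226 = 66186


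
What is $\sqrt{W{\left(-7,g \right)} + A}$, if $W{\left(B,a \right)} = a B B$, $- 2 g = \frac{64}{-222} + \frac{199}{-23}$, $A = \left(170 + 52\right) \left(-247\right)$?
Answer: $\frac{i \sqrt{1423879476774}}{5106} \approx 233.7 i$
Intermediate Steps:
$A = -54834$ ($A = 222 \left(-247\right) = -54834$)
$g = \frac{22825}{5106}$ ($g = - \frac{\frac{64}{-222} + \frac{199}{-23}}{2} = - \frac{64 \left(- \frac{1}{222}\right) + 199 \left(- \frac{1}{23}\right)}{2} = - \frac{- \frac{32}{111} - \frac{199}{23}}{2} = \left(- \frac{1}{2}\right) \left(- \frac{22825}{2553}\right) = \frac{22825}{5106} \approx 4.4702$)
$W{\left(B,a \right)} = a B^{2}$ ($W{\left(B,a \right)} = B a B = a B^{2}$)
$\sqrt{W{\left(-7,g \right)} + A} = \sqrt{\frac{22825 \left(-7\right)^{2}}{5106} - 54834} = \sqrt{\frac{22825}{5106} \cdot 49 - 54834} = \sqrt{\frac{1118425}{5106} - 54834} = \sqrt{- \frac{278863979}{5106}} = \frac{i \sqrt{1423879476774}}{5106}$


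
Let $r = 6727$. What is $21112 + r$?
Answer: $27839$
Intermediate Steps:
$21112 + r = 21112 + 6727 = 27839$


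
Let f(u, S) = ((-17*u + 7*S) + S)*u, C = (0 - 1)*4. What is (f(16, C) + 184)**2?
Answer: 21902400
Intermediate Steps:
C = -4 (C = -1*4 = -4)
f(u, S) = u*(-17*u + 8*S) (f(u, S) = (-17*u + 8*S)*u = u*(-17*u + 8*S))
(f(16, C) + 184)**2 = (16*(-17*16 + 8*(-4)) + 184)**2 = (16*(-272 - 32) + 184)**2 = (16*(-304) + 184)**2 = (-4864 + 184)**2 = (-4680)**2 = 21902400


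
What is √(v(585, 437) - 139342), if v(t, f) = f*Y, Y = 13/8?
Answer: I*√2218110/4 ≈ 372.33*I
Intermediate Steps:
Y = 13/8 (Y = 13*(⅛) = 13/8 ≈ 1.6250)
v(t, f) = 13*f/8 (v(t, f) = f*(13/8) = 13*f/8)
√(v(585, 437) - 139342) = √((13/8)*437 - 139342) = √(5681/8 - 139342) = √(-1109055/8) = I*√2218110/4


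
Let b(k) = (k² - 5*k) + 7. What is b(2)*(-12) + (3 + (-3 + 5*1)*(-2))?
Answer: -13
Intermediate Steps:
b(k) = 7 + k² - 5*k
b(2)*(-12) + (3 + (-3 + 5*1)*(-2)) = (7 + 2² - 5*2)*(-12) + (3 + (-3 + 5*1)*(-2)) = (7 + 4 - 10)*(-12) + (3 + (-3 + 5)*(-2)) = 1*(-12) + (3 + 2*(-2)) = -12 + (3 - 4) = -12 - 1 = -13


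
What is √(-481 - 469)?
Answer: 5*I*√38 ≈ 30.822*I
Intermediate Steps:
√(-481 - 469) = √(-950) = 5*I*√38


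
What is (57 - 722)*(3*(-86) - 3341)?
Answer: 2393335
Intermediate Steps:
(57 - 722)*(3*(-86) - 3341) = -665*(-258 - 3341) = -665*(-3599) = 2393335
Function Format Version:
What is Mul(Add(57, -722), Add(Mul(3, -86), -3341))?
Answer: 2393335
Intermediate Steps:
Mul(Add(57, -722), Add(Mul(3, -86), -3341)) = Mul(-665, Add(-258, -3341)) = Mul(-665, -3599) = 2393335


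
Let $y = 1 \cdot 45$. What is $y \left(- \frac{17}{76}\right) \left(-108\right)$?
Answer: $\frac{20655}{19} \approx 1087.1$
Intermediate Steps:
$y = 45$
$y \left(- \frac{17}{76}\right) \left(-108\right) = 45 \left(- \frac{17}{76}\right) \left(-108\right) = \left(- \frac{765}{76}\right) \left(-108\right) = \frac{20655}{19}$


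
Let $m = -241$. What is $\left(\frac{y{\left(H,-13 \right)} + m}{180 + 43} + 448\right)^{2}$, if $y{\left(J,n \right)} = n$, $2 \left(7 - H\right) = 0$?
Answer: $\frac{9930122500}{49729} \approx 1.9968 \cdot 10^{5}$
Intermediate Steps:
$H = 7$ ($H = 7 - 0 = 7 + 0 = 7$)
$\left(\frac{y{\left(H,-13 \right)} + m}{180 + 43} + 448\right)^{2} = \left(\frac{-13 - 241}{180 + 43} + 448\right)^{2} = \left(- \frac{254}{223} + 448\right)^{2} = \left(\frac{99650}{223}\right)^{2} = \frac{9930122500}{49729}$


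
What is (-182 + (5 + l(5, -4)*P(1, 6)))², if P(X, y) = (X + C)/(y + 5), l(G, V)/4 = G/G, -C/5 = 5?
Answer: 4173849/121 ≈ 34495.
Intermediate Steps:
C = -25 (C = -5*5 = -25)
l(G, V) = 4 (l(G, V) = 4*(G/G) = 4*1 = 4)
P(X, y) = (-25 + X)/(5 + y) (P(X, y) = (X - 25)/(y + 5) = (-25 + X)/(5 + y))
(-182 + (5 + l(5, -4)*P(1, 6)))² = (-182 + (5 + 4*((-25 + 1)/(5 + 6))))² = (-182 + (5 + 4*(-24/11)))² = (-182 + (5 - 96/11))² = (-182 - 41/11)² = (-2043/11)² = 4173849/121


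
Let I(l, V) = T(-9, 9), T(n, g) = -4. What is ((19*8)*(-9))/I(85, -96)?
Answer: 342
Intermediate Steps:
I(l, V) = -4
((19*8)*(-9))/I(85, -96) = ((19*8)*(-9))/(-4) = (152*(-9))*(-¼) = -1368*(-¼) = 342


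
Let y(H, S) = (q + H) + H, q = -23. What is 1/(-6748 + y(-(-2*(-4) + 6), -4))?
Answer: -1/6799 ≈ -0.00014708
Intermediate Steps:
y(H, S) = -23 + 2*H (y(H, S) = (-23 + H) + H = -23 + 2*H)
1/(-6748 + y(-(-2*(-4) + 6), -4)) = 1/(-6748 + (-23 + 2*(-(-2*(-4) + 6)))) = 1/(-6748 + (-23 + 2*(-(8 + 6)))) = 1/(-6748 + (-23 + 2*(-1*14))) = 1/(-6748 + (-23 + 2*(-14))) = 1/(-6748 + (-23 - 28)) = 1/(-6748 - 51) = 1/(-6799) = -1/6799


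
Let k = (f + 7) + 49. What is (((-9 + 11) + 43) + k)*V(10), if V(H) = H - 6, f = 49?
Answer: 600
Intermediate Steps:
k = 105 (k = (49 + 7) + 49 = 56 + 49 = 105)
V(H) = -6 + H
(((-9 + 11) + 43) + k)*V(10) = (((-9 + 11) + 43) + 105)*(-6 + 10) = ((2 + 43) + 105)*4 = (45 + 105)*4 = 150*4 = 600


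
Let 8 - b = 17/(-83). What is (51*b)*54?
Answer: 1875474/83 ≈ 22596.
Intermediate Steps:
b = 681/83 (b = 8 - 17/(-83) = 8 - 17*(-1)/83 = 8 - 1*(-17/83) = 8 + 17/83 = 681/83 ≈ 8.2048)
(51*b)*54 = (51*(681/83))*54 = (34731/83)*54 = 1875474/83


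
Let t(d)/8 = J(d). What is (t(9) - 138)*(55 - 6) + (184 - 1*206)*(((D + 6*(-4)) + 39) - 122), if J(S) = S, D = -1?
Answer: -858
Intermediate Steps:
t(d) = 8*d
(t(9) - 138)*(55 - 6) + (184 - 1*206)*(((D + 6*(-4)) + 39) - 122) = (8*9 - 138)*(55 - 6) + (184 - 1*206)*(((-1 + 6*(-4)) + 39) - 122) = (72 - 138)*49 + (184 - 206)*(((-1 - 24) + 39) - 122) = -66*49 - 22*((-25 + 39) - 122) = -3234 - 22*(14 - 122) = -3234 - 22*(-108) = -3234 + 2376 = -858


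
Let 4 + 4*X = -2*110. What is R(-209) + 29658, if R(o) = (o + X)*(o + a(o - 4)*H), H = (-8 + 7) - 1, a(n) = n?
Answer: -27847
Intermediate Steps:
H = -2 (H = -1 - 1 = -2)
X = -56 (X = -1 + (-2*110)/4 = -1 + (1/4)*(-220) = -1 - 55 = -56)
R(o) = (-56 + o)*(8 - o) (R(o) = (o - 56)*(o + (o - 4)*(-2)) = (-56 + o)*(o + (-4 + o)*(-2)) = (-56 + o)*(o + (8 - 2*o)) = (-56 + o)*(8 - o))
R(-209) + 29658 = (-448 - 1*(-209)**2 + 64*(-209)) + 29658 = (-448 - 1*43681 - 13376) + 29658 = (-448 - 43681 - 13376) + 29658 = -57505 + 29658 = -27847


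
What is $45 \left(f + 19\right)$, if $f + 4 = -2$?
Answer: $585$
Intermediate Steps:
$f = -6$ ($f = -4 - 2 = -6$)
$45 \left(f + 19\right) = 45 \left(-6 + 19\right) = 45 \cdot 13 = 585$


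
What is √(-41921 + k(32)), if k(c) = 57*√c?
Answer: √(-41921 + 228*√2) ≈ 203.96*I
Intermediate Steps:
√(-41921 + k(32)) = √(-41921 + 57*√32) = √(-41921 + 57*(4*√2)) = √(-41921 + 228*√2)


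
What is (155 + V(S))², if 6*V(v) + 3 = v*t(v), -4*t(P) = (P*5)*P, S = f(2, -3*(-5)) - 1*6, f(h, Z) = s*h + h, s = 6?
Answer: 82369/36 ≈ 2288.0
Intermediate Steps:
f(h, Z) = 7*h (f(h, Z) = 6*h + h = 7*h)
S = 8 (S = 7*2 - 1*6 = 14 - 6 = 8)
t(P) = -5*P²/4 (t(P) = -P*5*P/4 = -5*P*P/4 = -5*P²/4)
V(v) = -½ - 5*v³/24 (V(v) = -½ + (v*(-5*v²/4))/6 = -½ + (-5*v³/4)/6 = -½ - 5*v³/24)
(155 + V(S))² = (155 + (-½ - 5/24*8³))² = (155 + (-½ - 5/24*512))² = (155 + (-½ - 320/3))² = (155 - 643/6)² = (287/6)² = 82369/36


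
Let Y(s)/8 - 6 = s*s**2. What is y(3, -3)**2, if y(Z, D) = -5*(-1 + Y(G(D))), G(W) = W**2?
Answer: 864066025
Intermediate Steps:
Y(s) = 48 + 8*s**3 (Y(s) = 48 + 8*(s*s**2) = 48 + 8*s**3)
y(Z, D) = -235 - 40*D**6 (y(Z, D) = -5*(-1 + (48 + 8*(D**2)**3)) = -5*(-1 + (48 + 8*D**6)) = -5*(47 + 8*D**6) = -235 - 40*D**6)
y(3, -3)**2 = (-235 - 40*(-3)**6)**2 = (-235 - 40*729)**2 = (-235 - 29160)**2 = (-29395)**2 = 864066025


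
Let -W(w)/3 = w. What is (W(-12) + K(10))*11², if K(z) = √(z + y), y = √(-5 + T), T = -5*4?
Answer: 4356 + 121*√(10 + 5*I) ≈ 4749.8 + 92.955*I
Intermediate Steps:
W(w) = -3*w
T = -20
y = 5*I (y = √(-5 - 20) = √(-25) = 5*I ≈ 5.0*I)
K(z) = √(z + 5*I)
(W(-12) + K(10))*11² = (-3*(-12) + √(10 + 5*I))*11² = (36 + √(10 + 5*I))*121 = 4356 + 121*√(10 + 5*I)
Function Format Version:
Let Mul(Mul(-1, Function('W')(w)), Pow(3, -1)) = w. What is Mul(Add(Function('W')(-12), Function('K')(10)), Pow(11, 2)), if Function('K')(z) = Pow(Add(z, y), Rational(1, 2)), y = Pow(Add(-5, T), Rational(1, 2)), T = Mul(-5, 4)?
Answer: Add(4356, Mul(121, Pow(Add(10, Mul(5, I)), Rational(1, 2)))) ≈ Add(4749.8, Mul(92.955, I))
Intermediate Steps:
Function('W')(w) = Mul(-3, w)
T = -20
y = Mul(5, I) (y = Pow(Add(-5, -20), Rational(1, 2)) = Pow(-25, Rational(1, 2)) = Mul(5, I) ≈ Mul(5.0000, I))
Function('K')(z) = Pow(Add(z, Mul(5, I)), Rational(1, 2))
Mul(Add(Function('W')(-12), Function('K')(10)), Pow(11, 2)) = Mul(Add(Mul(-3, -12), Pow(Add(10, Mul(5, I)), Rational(1, 2))), Pow(11, 2)) = Mul(Add(36, Pow(Add(10, Mul(5, I)), Rational(1, 2))), 121) = Add(4356, Mul(121, Pow(Add(10, Mul(5, I)), Rational(1, 2))))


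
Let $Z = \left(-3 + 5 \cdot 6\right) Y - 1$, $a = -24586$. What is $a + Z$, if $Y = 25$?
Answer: $-23912$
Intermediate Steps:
$Z = 674$ ($Z = \left(-3 + 5 \cdot 6\right) 25 - 1 = \left(-3 + 30\right) 25 - 1 = 27 \cdot 25 - 1 = 675 - 1 = 674$)
$a + Z = -24586 + 674 = -23912$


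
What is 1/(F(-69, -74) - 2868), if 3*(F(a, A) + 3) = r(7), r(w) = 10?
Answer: -3/8603 ≈ -0.00034872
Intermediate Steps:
F(a, A) = ⅓ (F(a, A) = -3 + (⅓)*10 = -3 + 10/3 = ⅓)
1/(F(-69, -74) - 2868) = 1/(⅓ - 2868) = 1/(-8603/3) = -3/8603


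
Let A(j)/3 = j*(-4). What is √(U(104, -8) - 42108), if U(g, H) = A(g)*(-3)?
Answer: 2*I*√9591 ≈ 195.87*I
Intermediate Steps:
A(j) = -12*j (A(j) = 3*(j*(-4)) = 3*(-4*j) = -12*j)
U(g, H) = 36*g (U(g, H) = -12*g*(-3) = 36*g)
√(U(104, -8) - 42108) = √(36*104 - 42108) = √(3744 - 42108) = √(-38364) = 2*I*√9591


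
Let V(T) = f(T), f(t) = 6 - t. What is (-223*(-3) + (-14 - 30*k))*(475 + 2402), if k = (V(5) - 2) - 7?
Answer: 2574915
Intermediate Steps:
V(T) = 6 - T
k = -8 (k = ((6 - 1*5) - 2) - 7 = ((6 - 5) - 2) - 7 = (1 - 2) - 7 = -1 - 7 = -8)
(-223*(-3) + (-14 - 30*k))*(475 + 2402) = (-223*(-3) + (-14 - 30*(-8)))*(475 + 2402) = (669 + (-14 + 240))*2877 = (669 + 226)*2877 = 895*2877 = 2574915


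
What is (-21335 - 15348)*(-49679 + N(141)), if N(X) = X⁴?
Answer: -14497286013206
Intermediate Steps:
(-21335 - 15348)*(-49679 + N(141)) = (-21335 - 15348)*(-49679 + 141⁴) = -36683*(-49679 + 395254161) = -36683*395204482 = -14497286013206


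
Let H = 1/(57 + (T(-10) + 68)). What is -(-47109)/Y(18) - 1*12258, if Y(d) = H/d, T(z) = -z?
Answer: 114462612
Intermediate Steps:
H = 1/135 (H = 1/(57 + (-1*(-10) + 68)) = 1/(57 + (10 + 68)) = 1/(57 + 78) = 1/135 ≈ 0.0074074)
Y(d) = 1/(135*d)
-(-47109)/Y(18) - 1*12258 = -(-47109)/((1/135)/18) - 1*12258 = -(-47109)/((1/135)*(1/18)) - 12258 = -(-47109)/1/2430 - 12258 = -(-47109)*2430 - 12258 = -1*(-114474870) - 12258 = 114474870 - 12258 = 114462612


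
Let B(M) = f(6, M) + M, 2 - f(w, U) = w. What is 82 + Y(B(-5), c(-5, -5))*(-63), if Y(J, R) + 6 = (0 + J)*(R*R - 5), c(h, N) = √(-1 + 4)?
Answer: -674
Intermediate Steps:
f(w, U) = 2 - w
c(h, N) = √3
B(M) = -4 + M (B(M) = (2 - 1*6) + M = (2 - 6) + M = -4 + M)
Y(J, R) = -6 + J*(-5 + R²) (Y(J, R) = -6 + (0 + J)*(R*R - 5) = -6 + J*(R² - 5) = -6 + J*(-5 + R²))
82 + Y(B(-5), c(-5, -5))*(-63) = 82 + (-6 - 5*(-4 - 5) + (-4 - 5)*(√3)²)*(-63) = 82 + (-6 - 5*(-9) - 9*3)*(-63) = 82 + (-6 + 45 - 27)*(-63) = 82 + 12*(-63) = 82 - 756 = -674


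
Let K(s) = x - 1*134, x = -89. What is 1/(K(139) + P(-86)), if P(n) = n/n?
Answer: -1/222 ≈ -0.0045045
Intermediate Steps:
P(n) = 1
K(s) = -223 (K(s) = -89 - 1*134 = -89 - 134 = -223)
1/(K(139) + P(-86)) = 1/(-223 + 1) = 1/(-222) = -1/222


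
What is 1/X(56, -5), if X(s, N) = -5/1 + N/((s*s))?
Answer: -3136/15685 ≈ -0.19994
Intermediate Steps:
X(s, N) = -5 + N/s² (X(s, N) = -5*1 + N/(s²) = -5 + N/s²)
1/X(56, -5) = 1/(-5 - 5/56²) = 1/(-5 - 5*1/3136) = 1/(-5 - 5/3136) = 1/(-15685/3136) = -3136/15685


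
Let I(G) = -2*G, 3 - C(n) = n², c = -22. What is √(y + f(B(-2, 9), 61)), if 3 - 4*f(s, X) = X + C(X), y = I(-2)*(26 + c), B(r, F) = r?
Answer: 7*√19 ≈ 30.512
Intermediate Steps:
C(n) = 3 - n²
y = 16 (y = (-2*(-2))*(26 - 22) = 4*4 = 16)
f(s, X) = -X/4 + X²/4 (f(s, X) = ¾ - (X + (3 - X²))/4 = ¾ - (3 + X - X²)/4 = ¾ + (-¾ - X/4 + X²/4) = -X/4 + X²/4)
√(y + f(B(-2, 9), 61)) = √(16 + (¼)*61*(-1 + 61)) = √(16 + (¼)*61*60) = √(16 + 915) = √931 = 7*√19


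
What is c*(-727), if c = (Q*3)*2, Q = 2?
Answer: -8724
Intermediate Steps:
c = 12 (c = (2*3)*2 = 6*2 = 12)
c*(-727) = 12*(-727) = -8724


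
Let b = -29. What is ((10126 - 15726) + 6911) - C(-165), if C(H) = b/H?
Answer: 216286/165 ≈ 1310.8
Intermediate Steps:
C(H) = -29/H
((10126 - 15726) + 6911) - C(-165) = ((10126 - 15726) + 6911) - (-29)/(-165) = (-5600 + 6911) - (-29)*(-1)/165 = 1311 - 1*29/165 = 1311 - 29/165 = 216286/165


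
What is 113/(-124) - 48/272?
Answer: -2293/2108 ≈ -1.0878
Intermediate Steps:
113/(-124) - 48/272 = 113*(-1/124) - 48*1/272 = -113/124 - 3/17 = -2293/2108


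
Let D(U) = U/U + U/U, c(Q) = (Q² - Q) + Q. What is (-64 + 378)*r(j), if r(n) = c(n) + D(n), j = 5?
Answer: 8478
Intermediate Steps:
c(Q) = Q²
D(U) = 2 (D(U) = 1 + 1 = 2)
r(n) = 2 + n² (r(n) = n² + 2 = 2 + n²)
(-64 + 378)*r(j) = (-64 + 378)*(2 + 5²) = 314*(2 + 25) = 314*27 = 8478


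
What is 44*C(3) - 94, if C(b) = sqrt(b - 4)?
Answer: -94 + 44*I ≈ -94.0 + 44.0*I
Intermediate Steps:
C(b) = sqrt(-4 + b)
44*C(3) - 94 = 44*sqrt(-4 + 3) - 94 = 44*sqrt(-1) - 94 = 44*I - 94 = -94 + 44*I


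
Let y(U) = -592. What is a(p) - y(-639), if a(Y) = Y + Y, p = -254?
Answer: 84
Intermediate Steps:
a(Y) = 2*Y
a(p) - y(-639) = 2*(-254) - 1*(-592) = -508 + 592 = 84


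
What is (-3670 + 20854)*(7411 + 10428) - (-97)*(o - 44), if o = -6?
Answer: 306540526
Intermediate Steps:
(-3670 + 20854)*(7411 + 10428) - (-97)*(o - 44) = (-3670 + 20854)*(7411 + 10428) - (-97)*(-6 - 44) = 17184*17839 - (-97)*(-50) = 306545376 - 1*4850 = 306545376 - 4850 = 306540526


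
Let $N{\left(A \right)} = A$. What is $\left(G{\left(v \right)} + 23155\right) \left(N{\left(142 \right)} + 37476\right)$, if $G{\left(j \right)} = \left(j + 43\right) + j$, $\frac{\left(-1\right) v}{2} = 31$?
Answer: $867997732$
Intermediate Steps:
$v = -62$ ($v = \left(-2\right) 31 = -62$)
$G{\left(j \right)} = 43 + 2 j$ ($G{\left(j \right)} = \left(43 + j\right) + j = 43 + 2 j$)
$\left(G{\left(v \right)} + 23155\right) \left(N{\left(142 \right)} + 37476\right) = \left(\left(43 + 2 \left(-62\right)\right) + 23155\right) \left(142 + 37476\right) = \left(\left(43 - 124\right) + 23155\right) 37618 = \left(-81 + 23155\right) 37618 = 23074 \cdot 37618 = 867997732$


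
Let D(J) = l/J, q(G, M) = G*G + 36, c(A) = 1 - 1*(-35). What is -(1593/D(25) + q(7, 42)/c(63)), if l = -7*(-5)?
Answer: -287335/252 ≈ -1140.2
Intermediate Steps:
c(A) = 36 (c(A) = 1 + 35 = 36)
l = 35
q(G, M) = 36 + G² (q(G, M) = G² + 36 = 36 + G²)
D(J) = 35/J
-(1593/D(25) + q(7, 42)/c(63)) = -(1593/((35/25)) + (36 + 7²)/36) = -(1593/((35*(1/25))) + (36 + 49)*(1/36)) = -(1593/(7/5) + 85*(1/36)) = -(1593*(5/7) + 85/36) = -(7965/7 + 85/36) = -1*287335/252 = -287335/252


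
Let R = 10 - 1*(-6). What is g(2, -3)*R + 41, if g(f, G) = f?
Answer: 73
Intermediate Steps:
R = 16 (R = 10 + 6 = 16)
g(2, -3)*R + 41 = 2*16 + 41 = 32 + 41 = 73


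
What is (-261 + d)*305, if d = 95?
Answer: -50630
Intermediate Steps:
(-261 + d)*305 = (-261 + 95)*305 = -166*305 = -50630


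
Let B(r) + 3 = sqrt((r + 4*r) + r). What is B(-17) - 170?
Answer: -173 + I*sqrt(102) ≈ -173.0 + 10.1*I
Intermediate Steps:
B(r) = -3 + sqrt(6)*sqrt(r) (B(r) = -3 + sqrt((r + 4*r) + r) = -3 + sqrt(5*r + r) = -3 + sqrt(6*r) = -3 + sqrt(6)*sqrt(r))
B(-17) - 170 = (-3 + sqrt(6)*sqrt(-17)) - 170 = (-3 + sqrt(6)*(I*sqrt(17))) - 170 = (-3 + I*sqrt(102)) - 170 = -173 + I*sqrt(102)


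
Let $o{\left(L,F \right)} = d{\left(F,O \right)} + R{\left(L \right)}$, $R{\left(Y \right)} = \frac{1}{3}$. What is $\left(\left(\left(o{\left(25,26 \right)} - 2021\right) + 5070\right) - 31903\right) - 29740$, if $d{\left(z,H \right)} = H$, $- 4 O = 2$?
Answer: $- \frac{351565}{6} \approx -58594.0$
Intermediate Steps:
$O = - \frac{1}{2}$ ($O = \left(- \frac{1}{4}\right) 2 = - \frac{1}{2} \approx -0.5$)
$R{\left(Y \right)} = \frac{1}{3}$
$o{\left(L,F \right)} = - \frac{1}{6}$ ($o{\left(L,F \right)} = - \frac{1}{2} + \frac{1}{3} = - \frac{1}{6}$)
$\left(\left(\left(o{\left(25,26 \right)} - 2021\right) + 5070\right) - 31903\right) - 29740 = \left(\left(\left(- \frac{1}{6} - 2021\right) + 5070\right) - 31903\right) - 29740 = \left(\left(- \frac{12127}{6} + 5070\right) - 31903\right) - 29740 = \left(\frac{18293}{6} - 31903\right) - 29740 = - \frac{173125}{6} - 29740 = - \frac{351565}{6}$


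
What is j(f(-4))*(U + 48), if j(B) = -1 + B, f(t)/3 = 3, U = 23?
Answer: 568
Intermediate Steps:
f(t) = 9 (f(t) = 3*3 = 9)
j(f(-4))*(U + 48) = (-1 + 9)*(23 + 48) = 8*71 = 568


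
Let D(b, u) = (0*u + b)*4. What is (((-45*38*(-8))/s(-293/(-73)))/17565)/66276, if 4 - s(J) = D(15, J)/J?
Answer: -5567/5186881266 ≈ -1.0733e-6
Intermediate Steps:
D(b, u) = 4*b (D(b, u) = (0 + b)*4 = b*4 = 4*b)
s(J) = 4 - 60/J (s(J) = 4 - 4*15/J = 4 - 60/J)
(((-45*38*(-8))/s(-293/(-73)))/17565)/66276 = (((-45*38*(-8))/(4 - 60/((-293/(-73)))))/17565)/66276 = (((-1710*(-8))/(4 - 60/((-293*(-1/73)))))*(1/17565))*(1/66276) = ((13680/(4 - 60/293/73))*(1/17565))*(1/66276) = ((13680/(4 - 60*73/293))*(1/17565))*(1/66276) = ((13680/(4 - 4380/293))*(1/17565))*(1/66276) = ((13680/(-3208/293))*(1/17565))*(1/66276) = ((13680*(-293/3208))*(1/17565))*(1/66276) = -501030/401*1/17565*(1/66276) = -33402/469571*1/66276 = -5567/5186881266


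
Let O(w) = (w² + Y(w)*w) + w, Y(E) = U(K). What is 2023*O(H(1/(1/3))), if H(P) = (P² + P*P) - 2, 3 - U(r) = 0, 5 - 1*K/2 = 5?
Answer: 647360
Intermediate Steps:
K = 0 (K = 10 - 2*5 = 10 - 10 = 0)
U(r) = 3 (U(r) = 3 - 1*0 = 3 + 0 = 3)
Y(E) = 3
H(P) = -2 + 2*P² (H(P) = (P² + P²) - 2 = 2*P² - 2 = -2 + 2*P²)
O(w) = w² + 4*w (O(w) = (w² + 3*w) + w = w² + 4*w)
2023*O(H(1/(1/3))) = 2023*((-2 + 2*(1/(1/3))²)*(4 + (-2 + 2*(1/(1/3))²))) = 2023*((-2 + 2*(1/(⅓))²)*(4 + (-2 + 2*(1/(⅓))²))) = 2023*((-2 + 2*3²)*(4 + (-2 + 2*3²))) = 2023*((-2 + 2*9)*(4 + (-2 + 2*9))) = 2023*((-2 + 18)*(4 + (-2 + 18))) = 2023*(16*(4 + 16)) = 2023*(16*20) = 2023*320 = 647360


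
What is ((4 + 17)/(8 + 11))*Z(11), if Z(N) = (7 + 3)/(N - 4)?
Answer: 30/19 ≈ 1.5789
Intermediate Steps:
Z(N) = 10/(-4 + N)
((4 + 17)/(8 + 11))*Z(11) = ((4 + 17)/(8 + 11))*(10/(-4 + 11)) = (21/19)*(10/7) = 30/19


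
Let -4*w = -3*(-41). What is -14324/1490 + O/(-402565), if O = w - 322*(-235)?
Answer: -2351617417/239928740 ≈ -9.8013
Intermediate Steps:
w = -123/4 (w = -(-3)*(-41)/4 = -¼*123 = -123/4 ≈ -30.750)
O = 302557/4 (O = -123/4 - 322*(-235) = -123/4 + 75670 = 302557/4 ≈ 75639.)
-14324/1490 + O/(-402565) = -14324/1490 + (302557/4)/(-402565) = -14324*1/1490 + (302557/4)*(-1/402565) = -7162/745 - 302557/1610260 = -2351617417/239928740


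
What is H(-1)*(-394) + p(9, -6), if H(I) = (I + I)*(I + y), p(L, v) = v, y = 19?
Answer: 14178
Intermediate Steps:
H(I) = 2*I*(19 + I) (H(I) = (I + I)*(I + 19) = (2*I)*(19 + I) = 2*I*(19 + I))
H(-1)*(-394) + p(9, -6) = (2*(-1)*(19 - 1))*(-394) - 6 = (2*(-1)*18)*(-394) - 6 = -36*(-394) - 6 = 14184 - 6 = 14178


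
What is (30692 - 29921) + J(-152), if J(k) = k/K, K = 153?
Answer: 117811/153 ≈ 770.01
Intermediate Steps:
J(k) = k/153
(30692 - 29921) + J(-152) = (30692 - 29921) + (1/153)*(-152) = 771 - 152/153 = 117811/153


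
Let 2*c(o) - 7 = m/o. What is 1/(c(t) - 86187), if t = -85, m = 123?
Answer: -85/7325659 ≈ -1.1603e-5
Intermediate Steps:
c(o) = 7/2 + 123/(2*o) (c(o) = 7/2 + (123/o)/2 = 7/2 + 123/(2*o))
1/(c(t) - 86187) = 1/((1/2)*(123 + 7*(-85))/(-85) - 86187) = 1/((1/2)*(-1/85)*(123 - 595) - 86187) = 1/((1/2)*(-1/85)*(-472) - 86187) = 1/(236/85 - 86187) = 1/(-7325659/85) = -85/7325659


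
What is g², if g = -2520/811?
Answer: 6350400/657721 ≈ 9.6552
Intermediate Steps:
g = -2520/811 (g = -2520*1/811 = -2520/811 ≈ -3.1073)
g² = (-2520/811)² = 6350400/657721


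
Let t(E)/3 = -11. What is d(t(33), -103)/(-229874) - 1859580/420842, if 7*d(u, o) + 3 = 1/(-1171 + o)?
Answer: -1906083880890797/431366486595772 ≈ -4.4187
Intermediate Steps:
t(E) = -33 (t(E) = 3*(-11) = -33)
d(u, o) = -3/7 + 1/(7*(-1171 + o))
d(t(33), -103)/(-229874) - 1859580/420842 = ((3514 - 3*(-103))/(7*(-1171 - 103)))/(-229874) - 1859580/420842 = ((⅐)*(3514 + 309)/(-1274))*(-1/229874) - 1859580*1/420842 = ((⅐)*(-1/1274)*3823)*(-1/229874) - 929790/210421 = -3823/8918*(-1/229874) - 929790/210421 = 3823/2050016332 - 929790/210421 = -1906083880890797/431366486595772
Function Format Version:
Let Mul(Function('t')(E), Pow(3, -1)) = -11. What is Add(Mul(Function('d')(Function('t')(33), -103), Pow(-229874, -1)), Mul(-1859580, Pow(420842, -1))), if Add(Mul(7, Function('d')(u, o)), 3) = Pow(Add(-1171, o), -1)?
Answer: Rational(-1906083880890797, 431366486595772) ≈ -4.4187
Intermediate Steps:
Function('t')(E) = -33 (Function('t')(E) = Mul(3, -11) = -33)
Function('d')(u, o) = Add(Rational(-3, 7), Mul(Rational(1, 7), Pow(Add(-1171, o), -1)))
Add(Mul(Function('d')(Function('t')(33), -103), Pow(-229874, -1)), Mul(-1859580, Pow(420842, -1))) = Add(Mul(Mul(Rational(1, 7), Pow(Add(-1171, -103), -1), Add(3514, Mul(-3, -103))), Pow(-229874, -1)), Mul(-1859580, Pow(420842, -1))) = Add(Mul(Mul(Rational(1, 7), Pow(-1274, -1), Add(3514, 309)), Rational(-1, 229874)), Mul(-1859580, Rational(1, 420842))) = Add(Mul(Mul(Rational(1, 7), Rational(-1, 1274), 3823), Rational(-1, 229874)), Rational(-929790, 210421)) = Add(Mul(Rational(-3823, 8918), Rational(-1, 229874)), Rational(-929790, 210421)) = Add(Rational(3823, 2050016332), Rational(-929790, 210421)) = Rational(-1906083880890797, 431366486595772)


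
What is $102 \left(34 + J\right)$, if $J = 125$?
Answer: $16218$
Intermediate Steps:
$102 \left(34 + J\right) = 102 \left(34 + 125\right) = 102 \cdot 159 = 16218$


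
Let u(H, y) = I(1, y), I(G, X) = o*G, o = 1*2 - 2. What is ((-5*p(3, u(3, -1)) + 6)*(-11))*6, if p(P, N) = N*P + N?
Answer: -396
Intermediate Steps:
o = 0 (o = 2 - 2 = 0)
I(G, X) = 0 (I(G, X) = 0*G = 0)
u(H, y) = 0
p(P, N) = N + N*P
((-5*p(3, u(3, -1)) + 6)*(-11))*6 = ((-0*(1 + 3) + 6)*(-11))*6 = ((-0*4 + 6)*(-11))*6 = ((-5*0 + 6)*(-11))*6 = ((0 + 6)*(-11))*6 = (6*(-11))*6 = -66*6 = -396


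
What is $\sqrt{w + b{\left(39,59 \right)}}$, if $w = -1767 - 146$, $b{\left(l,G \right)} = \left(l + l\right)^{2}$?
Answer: $\sqrt{4171} \approx 64.583$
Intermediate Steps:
$b{\left(l,G \right)} = 4 l^{2}$ ($b{\left(l,G \right)} = \left(2 l\right)^{2} = 4 l^{2}$)
$w = -1913$ ($w = -1767 - 146 = -1913$)
$\sqrt{w + b{\left(39,59 \right)}} = \sqrt{-1913 + 4 \cdot 39^{2}} = \sqrt{-1913 + 4 \cdot 1521} = \sqrt{-1913 + 6084} = \sqrt{4171}$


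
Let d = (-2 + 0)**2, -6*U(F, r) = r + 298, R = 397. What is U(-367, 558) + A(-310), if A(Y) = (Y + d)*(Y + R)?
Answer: -80294/3 ≈ -26765.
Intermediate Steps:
U(F, r) = -149/3 - r/6 (U(F, r) = -(r + 298)/6 = -(298 + r)/6 = -149/3 - r/6)
d = 4 (d = (-2)**2 = 4)
A(Y) = (4 + Y)*(397 + Y) (A(Y) = (Y + 4)*(Y + 397) = (4 + Y)*(397 + Y))
U(-367, 558) + A(-310) = (-149/3 - 1/6*558) + (1588 + (-310)**2 + 401*(-310)) = (-149/3 - 93) + (1588 + 96100 - 124310) = -428/3 - 26622 = -80294/3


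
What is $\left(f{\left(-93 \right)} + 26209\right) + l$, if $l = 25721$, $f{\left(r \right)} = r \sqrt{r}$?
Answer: $51930 - 93 i \sqrt{93} \approx 51930.0 - 896.86 i$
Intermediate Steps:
$f{\left(r \right)} = r^{\frac{3}{2}}$
$\left(f{\left(-93 \right)} + 26209\right) + l = \left(\left(-93\right)^{\frac{3}{2}} + 26209\right) + 25721 = \left(- 93 i \sqrt{93} + 26209\right) + 25721 = \left(26209 - 93 i \sqrt{93}\right) + 25721 = 51930 - 93 i \sqrt{93}$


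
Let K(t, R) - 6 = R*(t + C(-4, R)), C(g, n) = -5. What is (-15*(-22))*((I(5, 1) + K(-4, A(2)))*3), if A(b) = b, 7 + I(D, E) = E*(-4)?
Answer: -22770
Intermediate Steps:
I(D, E) = -7 - 4*E (I(D, E) = -7 + E*(-4) = -7 - 4*E)
K(t, R) = 6 + R*(-5 + t) (K(t, R) = 6 + R*(t - 5) = 6 + R*(-5 + t))
(-15*(-22))*((I(5, 1) + K(-4, A(2)))*3) = (-15*(-22))*(((-7 - 4*1) + (6 - 5*2 + 2*(-4)))*3) = 330*(((-7 - 4) + (6 - 10 - 8))*3) = 330*((-11 - 12)*3) = 330*(-23*3) = 330*(-69) = -22770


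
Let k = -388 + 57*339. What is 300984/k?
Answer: 300984/18935 ≈ 15.896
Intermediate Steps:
k = 18935 (k = -388 + 19323 = 18935)
300984/k = 300984/18935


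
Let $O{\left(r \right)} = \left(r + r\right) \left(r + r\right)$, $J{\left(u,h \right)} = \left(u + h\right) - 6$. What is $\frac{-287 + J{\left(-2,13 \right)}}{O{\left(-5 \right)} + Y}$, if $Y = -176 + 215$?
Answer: $- \frac{282}{139} \approx -2.0288$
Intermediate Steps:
$Y = 39$
$J{\left(u,h \right)} = -6 + h + u$ ($J{\left(u,h \right)} = \left(h + u\right) - 6 = -6 + h + u$)
$O{\left(r \right)} = 4 r^{2}$ ($O{\left(r \right)} = 2 r 2 r = 4 r^{2}$)
$\frac{-287 + J{\left(-2,13 \right)}}{O{\left(-5 \right)} + Y} = \frac{-287 - -5}{4 \left(-5\right)^{2} + 39} = \frac{-287 + 5}{4 \cdot 25 + 39} = - \frac{282}{100 + 39} = - \frac{282}{139}$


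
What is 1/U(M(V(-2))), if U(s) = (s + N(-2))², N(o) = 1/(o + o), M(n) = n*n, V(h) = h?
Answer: 16/225 ≈ 0.071111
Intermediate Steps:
M(n) = n²
N(o) = 1/(2*o)
U(s) = (-¼ + s)² (U(s) = (s + (½)/(-2))² = (s + (½)*(-½))² = (s - ¼)² = (-¼ + s)²)
1/U(M(V(-2))) = 1/((-1 + 4*(-2)²)²/16) = 1/((-1 + 4*4)²/16) = 1/((-1 + 16)²/16) = 1/((1/16)*15²) = 1/((1/16)*225) = 1/(225/16) = 16/225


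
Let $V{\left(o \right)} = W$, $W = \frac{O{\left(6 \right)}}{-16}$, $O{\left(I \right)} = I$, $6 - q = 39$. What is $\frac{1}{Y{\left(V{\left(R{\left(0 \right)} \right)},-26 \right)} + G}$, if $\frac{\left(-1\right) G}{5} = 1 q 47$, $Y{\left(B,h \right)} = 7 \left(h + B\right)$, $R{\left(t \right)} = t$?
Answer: $\frac{8}{60563} \approx 0.00013209$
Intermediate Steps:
$q = -33$ ($q = 6 - 39 = -33$)
$W = - \frac{3}{8}$ ($W = \frac{6}{-16} = 6 \left(- \frac{1}{16}\right) = - \frac{3}{8} \approx -0.375$)
$V{\left(o \right)} = - \frac{3}{8}$
$Y{\left(B,h \right)} = 7 B + 7 h$ ($Y{\left(B,h \right)} = 7 \left(B + h\right) = 7 B + 7 h$)
$G = 7755$ ($G = - 5 \cdot 1 \left(-33\right) 47 = - 5 \left(\left(-33\right) 47\right) = \left(-5\right) \left(-1551\right) = 7755$)
$\frac{1}{Y{\left(V{\left(R{\left(0 \right)} \right)},-26 \right)} + G} = \frac{1}{\left(7 \left(- \frac{3}{8}\right) + 7 \left(-26\right)\right) + 7755} = \frac{1}{\left(- \frac{21}{8} - 182\right) + 7755} = \frac{1}{- \frac{1477}{8} + 7755} = \frac{1}{\frac{60563}{8}} = \frac{8}{60563}$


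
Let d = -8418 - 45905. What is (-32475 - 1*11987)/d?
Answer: 44462/54323 ≈ 0.81847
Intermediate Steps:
d = -54323
(-32475 - 1*11987)/d = (-32475 - 1*11987)/(-54323) = (-32475 - 11987)*(-1/54323) = -44462*(-1/54323) = 44462/54323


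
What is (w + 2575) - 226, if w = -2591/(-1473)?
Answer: 3462668/1473 ≈ 2350.8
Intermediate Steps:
w = 2591/1473 (w = -2591*(-1/1473) = 2591/1473 ≈ 1.7590)
(w + 2575) - 226 = (2591/1473 + 2575) - 226 = 3795566/1473 - 226 = 3462668/1473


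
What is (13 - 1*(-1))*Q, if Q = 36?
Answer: 504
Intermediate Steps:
(13 - 1*(-1))*Q = (13 - 1*(-1))*36 = (13 + 1)*36 = 14*36 = 504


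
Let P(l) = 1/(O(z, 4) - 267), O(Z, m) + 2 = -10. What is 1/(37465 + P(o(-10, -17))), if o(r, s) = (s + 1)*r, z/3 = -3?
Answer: 279/10452734 ≈ 2.6692e-5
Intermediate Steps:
z = -9 (z = 3*(-3) = -9)
o(r, s) = r*(1 + s) (o(r, s) = (1 + s)*r = r*(1 + s))
O(Z, m) = -12 (O(Z, m) = -2 - 10 = -12)
P(l) = -1/279 (P(l) = 1/(-12 - 267) = 1/(-279) = -1/279)
1/(37465 + P(o(-10, -17))) = 1/(37465 - 1/279) = 1/(10452734/279) = 279/10452734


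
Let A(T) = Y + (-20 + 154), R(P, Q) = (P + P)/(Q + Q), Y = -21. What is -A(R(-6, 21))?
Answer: -113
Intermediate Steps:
R(P, Q) = P/Q (R(P, Q) = (2*P)/((2*Q)) = (2*P)*(1/(2*Q)) = P/Q)
A(T) = 113 (A(T) = -21 + (-20 + 154) = -21 + 134 = 113)
-A(R(-6, 21)) = -1*113 = -113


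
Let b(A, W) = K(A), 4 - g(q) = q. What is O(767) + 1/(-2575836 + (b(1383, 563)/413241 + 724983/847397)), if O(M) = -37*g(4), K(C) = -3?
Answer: -116726394559/300667949391890420 ≈ -3.8822e-7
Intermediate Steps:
g(q) = 4 - q
b(A, W) = -3
O(M) = 0 (O(M) = -37*(4 - 1*4) = -37*(4 - 4) = -37*0 = 0)
O(767) + 1/(-2575836 + (b(1383, 563)/413241 + 724983/847397)) = 0 + 1/(-2575836 + (-3/413241 + 724983/847397)) = 0 + 1/(-2575836 + (-3*1/413241 + 724983*(1/847397))) = 0 + 1/(-2575836 + (-1/137747 + 724983/847397)) = 0 + 1/(-2575836 + 99863385904/116726394559) = 0 + 1/(-300667949391890420/116726394559) = 0 - 116726394559/300667949391890420 = -116726394559/300667949391890420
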